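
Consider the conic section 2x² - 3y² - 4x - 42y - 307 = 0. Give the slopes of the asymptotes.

Rearranging, 2(x² - 2x) -3(y² + 14y) = 307.
Complete the square: 2(x - 1)² -3(y + 7)² = 307 + 2 - 147 = 162
Divide by 162: (x - 1)²/81 - (y + 7)²/54 = 1
Hyperbola, center (1, -7), transverse axis horizontal; a² = 81, b² = 54.
For a horizontal hyperbola the asymptotes have slope ±b/a.
Here that is ±3√6/9 = ±√6/3.

√6/3 and -√6/3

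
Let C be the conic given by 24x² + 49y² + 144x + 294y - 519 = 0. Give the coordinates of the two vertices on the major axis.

24(x² + 6x) + 49(y² + 6y) = 519
Complete the square in x and y: 24(x + 3)² + 49(y + 3)² = 519 + 216 + 441 = 1176
Dividing both sides by 1176: (x + 3)²/49 + (y + 3)²/24 = 1
Ellipse, center (-3, -3), major axis horizontal; a² = 49, b² = 24.
a = 7. Vertices at (h ± a, k).

(-10, -3) and (4, -3)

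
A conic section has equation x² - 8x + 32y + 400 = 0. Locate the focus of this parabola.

Only x is squared. Complete the square in x: (x - 4)² = -32(y + 12).
Vertex (4, -12); 4p = -32 so p = -8. Opens down.
Focus is p units from the vertex along the axis: (h, k + p).

(4, -20)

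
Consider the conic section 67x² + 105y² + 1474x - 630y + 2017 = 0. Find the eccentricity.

Group: 67(x² + 22x) + 105(y² - 6y) = -2017
Completing the square gives 67(x + 11)² + 105(y - 3)² = -2017 + 8107 + 945 = 7035.
Divide through by 7035 to get (x + 11)²/105 + (y - 3)²/67 = 1.
Ellipse, center (-11, 3), major axis horizontal; a² = 105, b² = 67.
c² = a² - b² = 38, so c = √38.
e = c/a = √38/√105 = √3990/105.

e = √3990/105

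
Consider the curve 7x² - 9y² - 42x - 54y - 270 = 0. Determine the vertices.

(-3, -3) and (9, -3)

Rearranging, 7(x² - 6x) -9(y² + 6y) = 270.
Complete the square: 7(x - 3)² -9(y + 3)² = 270 + 63 - 81 = 252
Dividing both sides by 252: (x - 3)²/36 - (y + 3)²/28 = 1
Hyperbola, center (3, -3), transverse axis horizontal; a² = 36, b² = 28.
a = 6. Vertices at (h ± a, k).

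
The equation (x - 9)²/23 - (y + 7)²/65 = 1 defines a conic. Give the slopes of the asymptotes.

Center (9, -7). The positive term is the x-term, so the transverse axis is horizontal; a² = 23, b² = 65.
For a horizontal hyperbola the asymptotes have slope ±b/a.
Here that is ±√65/√23 = ±√1495/23.

√1495/23 and -√1495/23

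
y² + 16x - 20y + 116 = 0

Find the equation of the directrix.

x = 3

Only y is squared. Complete the square in y: (y - 10)² = -16(x + 1).
Vertex (-1, 10); 4p = -16 so p = -4. Opens left.
Directrix is the vertical line x = h − p = -1 − (-4) = 3.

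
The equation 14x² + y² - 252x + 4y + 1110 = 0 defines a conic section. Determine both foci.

Group: 14(x² - 18x) + (y² + 4y) = -1110
Complete the square in x and y: 14(x - 9)² + (y + 2)² = -1110 + 1134 + 4 = 28
Divide by 28: (x - 9)²/2 + (y + 2)²/28 = 1
Ellipse, center (9, -2), major axis vertical; a² = 28, b² = 2.
c² = a² - b² = 28 - 2 = 26, so c = √26.
Foci lie on the vertical axis through the center: (h, k ± c).

(9, -2 - √26) and (9, -2 + √26)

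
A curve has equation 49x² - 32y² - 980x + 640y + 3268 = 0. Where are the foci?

Group the x- and y-terms: 49(x² - 20x) -32(y² - 20y) = -3268
Completing the square gives 49(x - 10)² -32(y - 10)² = -3268 + 4900 - 3200 = -1568.
Divide through by -1568 to get (y - 10)²/49 - (x - 10)²/32 = 1.
Hyperbola, center (10, 10), transverse axis vertical; a² = 49, b² = 32.
c² = a² + b² = 49 + 32 = 81, so c = 9.
Foci lie on the vertical axis through the center: (h, k ± c).

(10, 1) and (10, 19)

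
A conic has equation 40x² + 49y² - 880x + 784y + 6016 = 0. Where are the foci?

(8, -8) and (14, -8)

40(x² - 22x) + 49(y² + 16y) = -6016
40(x - 11)² + 49(y + 8)² = -6016 + 4840 + 3136 = 1960
Divide by 1960: (x - 11)²/49 + (y + 8)²/40 = 1
Ellipse, center (11, -8), major axis horizontal; a² = 49, b² = 40.
c² = a² - b² = 49 - 40 = 9, so c = 3.
Foci lie on the horizontal axis through the center: (h ± c, k).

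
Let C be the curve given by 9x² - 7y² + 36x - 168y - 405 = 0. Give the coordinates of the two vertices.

Group the x- and y-terms: 9(x² + 4x) -7(y² + 24y) = 405
9(x + 2)² -7(y + 12)² = 405 + 36 - 1008 = -567
Dividing both sides by -567: (y + 12)²/81 - (x + 2)²/63 = 1
Hyperbola, center (-2, -12), transverse axis vertical; a² = 81, b² = 63.
a = 9. Vertices at (h, k ± a).

(-2, -21) and (-2, -3)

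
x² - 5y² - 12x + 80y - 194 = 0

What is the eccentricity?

(x² - 12x) -5(y² - 16y) = 194
Completing the square gives (x - 6)² -5(y - 8)² = 194 + 36 - 320 = -90.
Divide by -90: (y - 8)²/18 - (x - 6)²/90 = 1
Hyperbola, center (6, 8), transverse axis vertical; a² = 18, b² = 90.
c² = a² + b² = 108, so c = 6√3.
e = c/a = 6√3/3√2 = √6.

e = √6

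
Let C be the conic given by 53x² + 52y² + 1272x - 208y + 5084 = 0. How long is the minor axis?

4√13

Rearranging, 53(x² + 24x) + 52(y² - 4y) = -5084.
53(x + 12)² + 52(y - 2)² = -5084 + 7632 + 208 = 2756
Dividing both sides by 2756: (x + 12)²/52 + (y - 2)²/53 = 1
Ellipse, center (-12, 2), major axis vertical; a² = 53, b² = 52.
b² = 52 so b = 2√13; the minor axis has length 2b = 4√13.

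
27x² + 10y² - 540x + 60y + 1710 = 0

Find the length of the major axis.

12√3

Group the x- and y-terms: 27(x² - 20x) + 10(y² + 6y) = -1710
27(x - 10)² + 10(y + 3)² = -1710 + 2700 + 90 = 1080
Divide by 1080: (x - 10)²/40 + (y + 3)²/108 = 1
Ellipse, center (10, -3), major axis vertical; a² = 108, b² = 40.
a² = 108 so a = 6√3; the major axis has length 2a = 12√3.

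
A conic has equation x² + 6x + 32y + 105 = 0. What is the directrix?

Only x is squared. Complete the square in x: (x + 3)² = -32(y + 3).
Vertex (-3, -3); 4p = -32 so p = -8. Opens down.
Directrix is the horizontal line y = k − p = -3 − (-8) = 5.

y = 5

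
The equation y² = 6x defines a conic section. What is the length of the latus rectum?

6

Vertex (0, 0); 4p = 6 so p = 3/2. Opens right.
Latus rectum length = |4p| = 6.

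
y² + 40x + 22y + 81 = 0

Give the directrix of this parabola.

Only y is squared. Complete the square in y: (y + 11)² = -40(x - 1).
Vertex (1, -11); 4p = -40 so p = -10. Opens left.
Directrix is the vertical line x = h − p = 1 − (-10) = 11.

x = 11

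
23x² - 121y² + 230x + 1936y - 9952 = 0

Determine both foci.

(-17, 8) and (7, 8)

Collect terms: 23(x² + 10x) -121(y² - 16y) = 9952
Complete the square: 23(x + 5)² -121(y - 8)² = 9952 + 575 - 7744 = 2783
Divide through by 2783 to get (x + 5)²/121 - (y - 8)²/23 = 1.
Hyperbola, center (-5, 8), transverse axis horizontal; a² = 121, b² = 23.
c² = a² + b² = 121 + 23 = 144, so c = 12.
Foci lie on the horizontal axis through the center: (h ± c, k).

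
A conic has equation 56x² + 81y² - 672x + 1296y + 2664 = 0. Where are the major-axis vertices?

(-3, -8) and (15, -8)

56(x² - 12x) + 81(y² + 16y) = -2664
Completing the square gives 56(x - 6)² + 81(y + 8)² = -2664 + 2016 + 5184 = 4536.
Dividing both sides by 4536: (x - 6)²/81 + (y + 8)²/56 = 1
Ellipse, center (6, -8), major axis horizontal; a² = 81, b² = 56.
a = 9. Vertices at (h ± a, k).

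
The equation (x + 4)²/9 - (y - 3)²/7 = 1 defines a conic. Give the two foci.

Center (-4, 3). The positive term is the x-term, so the transverse axis is horizontal; a² = 9, b² = 7.
c² = a² + b² = 9 + 7 = 16, so c = 4.
Foci lie on the horizontal axis through the center: (h ± c, k).

(-8, 3) and (0, 3)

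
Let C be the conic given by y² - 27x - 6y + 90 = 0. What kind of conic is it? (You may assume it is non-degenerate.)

No xy term. Coefficients of x² and y² are A = 0, C = 1.
Exactly one squared variable ⇒ parabola.

parabola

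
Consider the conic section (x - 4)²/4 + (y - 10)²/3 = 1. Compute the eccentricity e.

e = 1/2

Center (4, 10). The larger denominator 4 sits under the x-term, so the major axis is horizontal; a² = 4, b² = 3.
c² = a² - b² = 1, so c = 1.
e = c/a = 1/2.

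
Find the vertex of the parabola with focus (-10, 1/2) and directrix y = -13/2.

The vertex is the midpoint between the focus and the directrix along the axis of symmetry.
Axis is vertical (directrix is horizontal). Vertex y-coordinate = (1/2 + (-13/2))/2 = -3; x-coordinate = -10.

(-10, -3)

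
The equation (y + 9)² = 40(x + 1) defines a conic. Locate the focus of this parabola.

(9, -9)

Vertex (-1, -9); 4p = 40 so p = 10. Opens right.
Focus is p units from the vertex along the axis: (h + p, k).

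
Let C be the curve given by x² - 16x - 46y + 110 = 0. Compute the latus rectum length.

46

Only x is squared. Complete the square in x: (x - 8)² = 46(y - 1).
Vertex (8, 1); 4p = 46 so p = 23/2. Opens up.
Latus rectum length = |4p| = 46.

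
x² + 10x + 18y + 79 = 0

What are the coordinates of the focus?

(-5, -15/2)

Only x is squared. Complete the square in x: (x + 5)² = -18(y + 3).
Vertex (-5, -3); 4p = -18 so p = -9/2. Opens down.
Focus is p units from the vertex along the axis: (h, k + p).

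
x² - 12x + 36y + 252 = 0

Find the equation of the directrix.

y = 3

Only x is squared. Complete the square in x: (x - 6)² = -36(y + 6).
Vertex (6, -6); 4p = -36 so p = -9. Opens down.
Directrix is the horizontal line y = k − p = -6 − (-9) = 3.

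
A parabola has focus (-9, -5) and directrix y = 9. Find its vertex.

(-9, 2)

The vertex is the midpoint between the focus and the directrix along the axis of symmetry.
Axis is vertical (directrix is horizontal). Vertex y-coordinate = (-5 + 9)/2 = 2; x-coordinate = -9.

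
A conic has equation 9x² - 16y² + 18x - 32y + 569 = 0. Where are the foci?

(-1, -11) and (-1, 9)

9(x² + 2x) -16(y² + 2y) = -569
Complete the square in x and y: 9(x + 1)² -16(y + 1)² = -569 + 9 - 16 = -576
Divide by -576: (y + 1)²/36 - (x + 1)²/64 = 1
Hyperbola, center (-1, -1), transverse axis vertical; a² = 36, b² = 64.
c² = a² + b² = 36 + 64 = 100, so c = 10.
Foci lie on the vertical axis through the center: (h, k ± c).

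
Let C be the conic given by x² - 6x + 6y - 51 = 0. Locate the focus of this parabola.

Only x is squared. Complete the square in x: (x - 3)² = -6(y - 10).
Vertex (3, 10); 4p = -6 so p = -3/2. Opens down.
Focus is p units from the vertex along the axis: (h, k + p).

(3, 17/2)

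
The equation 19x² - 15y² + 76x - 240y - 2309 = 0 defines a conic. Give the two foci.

Collect terms: 19(x² + 4x) -15(y² + 16y) = 2309
Complete the square in x and y: 19(x + 2)² -15(y + 8)² = 2309 + 76 - 960 = 1425
Dividing both sides by 1425: (x + 2)²/75 - (y + 8)²/95 = 1
Hyperbola, center (-2, -8), transverse axis horizontal; a² = 75, b² = 95.
c² = a² + b² = 75 + 95 = 170, so c = √170.
Foci lie on the horizontal axis through the center: (h ± c, k).

(-2 - √170, -8) and (-2 + √170, -8)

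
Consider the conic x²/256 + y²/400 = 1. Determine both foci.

(0, -12) and (0, 12)

Center (0, 0). The larger denominator 400 sits under the y-term, so the major axis is vertical; a² = 400, b² = 256.
c² = a² - b² = 400 - 256 = 144, so c = 12.
Foci lie on the vertical axis through the center: (h, k ± c).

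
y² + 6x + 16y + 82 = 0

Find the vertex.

(-3, -8)

Only y is squared. Complete the square in y: (y + 8)² = -6(x + 3).
Vertex (-3, -8); 4p = -6 so p = -3/2. Opens left.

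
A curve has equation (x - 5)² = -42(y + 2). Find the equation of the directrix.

Vertex (5, -2); 4p = -42 so p = -21/2. Opens down.
Directrix is the horizontal line y = k − p = -2 − (-21/2) = 17/2.

y = 17/2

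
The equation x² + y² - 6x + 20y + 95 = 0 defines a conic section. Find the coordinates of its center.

Group: (x² - 6x) + (y² + 20y) = -95
Complete the square in x and y: (x - 3)² + (y + 10)² = -95 + 9 + 100 = 14
So (x - 3)² + (y + 10)² = 14.
Circle centered at (3, -10) with r² = 14.

(3, -10)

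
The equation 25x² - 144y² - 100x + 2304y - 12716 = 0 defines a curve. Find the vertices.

(-10, 8) and (14, 8)

Group: 25(x² - 4x) -144(y² - 16y) = 12716
Complete the square: 25(x - 2)² -144(y - 8)² = 12716 + 100 - 9216 = 3600
Dividing both sides by 3600: (x - 2)²/144 - (y - 8)²/25 = 1
Hyperbola, center (2, 8), transverse axis horizontal; a² = 144, b² = 25.
a = 12. Vertices at (h ± a, k).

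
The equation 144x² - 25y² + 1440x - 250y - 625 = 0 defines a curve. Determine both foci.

Group: 144(x² + 10x) -25(y² + 10y) = 625
144(x + 5)² -25(y + 5)² = 625 + 3600 - 625 = 3600
Dividing both sides by 3600: (x + 5)²/25 - (y + 5)²/144 = 1
Hyperbola, center (-5, -5), transverse axis horizontal; a² = 25, b² = 144.
c² = a² + b² = 25 + 144 = 169, so c = 13.
Foci lie on the horizontal axis through the center: (h ± c, k).

(-18, -5) and (8, -5)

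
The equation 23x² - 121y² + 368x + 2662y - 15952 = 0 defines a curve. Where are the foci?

(-20, 11) and (4, 11)

23(x² + 16x) -121(y² - 22y) = 15952
23(x + 8)² -121(y - 11)² = 15952 + 1472 - 14641 = 2783
Dividing both sides by 2783: (x + 8)²/121 - (y - 11)²/23 = 1
Hyperbola, center (-8, 11), transverse axis horizontal; a² = 121, b² = 23.
c² = a² + b² = 121 + 23 = 144, so c = 12.
Foci lie on the horizontal axis through the center: (h ± c, k).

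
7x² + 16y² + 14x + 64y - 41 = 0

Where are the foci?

Group the x- and y-terms: 7(x² + 2x) + 16(y² + 4y) = 41
Complete the square: 7(x + 1)² + 16(y + 2)² = 41 + 7 + 64 = 112
Divide through by 112 to get (x + 1)²/16 + (y + 2)²/7 = 1.
Ellipse, center (-1, -2), major axis horizontal; a² = 16, b² = 7.
c² = a² - b² = 16 - 7 = 9, so c = 3.
Foci lie on the horizontal axis through the center: (h ± c, k).

(-4, -2) and (2, -2)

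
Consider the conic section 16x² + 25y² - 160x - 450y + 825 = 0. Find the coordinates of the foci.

Rearranging, 16(x² - 10x) + 25(y² - 18y) = -825.
Completing the square gives 16(x - 5)² + 25(y - 9)² = -825 + 400 + 2025 = 1600.
Dividing both sides by 1600: (x - 5)²/100 + (y - 9)²/64 = 1
Ellipse, center (5, 9), major axis horizontal; a² = 100, b² = 64.
c² = a² - b² = 100 - 64 = 36, so c = 6.
Foci lie on the horizontal axis through the center: (h ± c, k).

(-1, 9) and (11, 9)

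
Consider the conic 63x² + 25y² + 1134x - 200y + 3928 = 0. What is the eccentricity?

e = √266/21

Group: 63(x² + 18x) + 25(y² - 8y) = -3928
Complete the square: 63(x + 9)² + 25(y - 4)² = -3928 + 5103 + 400 = 1575
Dividing both sides by 1575: (x + 9)²/25 + (y - 4)²/63 = 1
Ellipse, center (-9, 4), major axis vertical; a² = 63, b² = 25.
c² = a² - b² = 38, so c = √38.
e = c/a = √38/3√7 = √266/21.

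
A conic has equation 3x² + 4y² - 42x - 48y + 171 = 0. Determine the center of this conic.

Collect terms: 3(x² - 14x) + 4(y² - 12y) = -171
Completing the square gives 3(x - 7)² + 4(y - 6)² = -171 + 147 + 144 = 120.
Divide by 120: (x - 7)²/40 + (y - 6)²/30 = 1
Ellipse with center (7, 6).

(7, 6)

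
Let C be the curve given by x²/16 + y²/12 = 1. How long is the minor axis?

4√3

Center (0, 0). The larger denominator 16 sits under the x-term, so the major axis is horizontal; a² = 16, b² = 12.
b² = 12 so b = 2√3; the minor axis has length 2b = 4√3.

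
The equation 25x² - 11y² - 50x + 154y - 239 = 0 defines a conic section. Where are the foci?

25(x² - 2x) -11(y² - 14y) = 239
Complete the square in x and y: 25(x - 1)² -11(y - 7)² = 239 + 25 - 539 = -275
Dividing both sides by -275: (y - 7)²/25 - (x - 1)²/11 = 1
Hyperbola, center (1, 7), transverse axis vertical; a² = 25, b² = 11.
c² = a² + b² = 25 + 11 = 36, so c = 6.
Foci lie on the vertical axis through the center: (h, k ± c).

(1, 1) and (1, 13)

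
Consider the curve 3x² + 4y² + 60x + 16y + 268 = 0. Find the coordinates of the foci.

Group: 3(x² + 20x) + 4(y² + 4y) = -268
Completing the square gives 3(x + 10)² + 4(y + 2)² = -268 + 300 + 16 = 48.
Divide through by 48 to get (x + 10)²/16 + (y + 2)²/12 = 1.
Ellipse, center (-10, -2), major axis horizontal; a² = 16, b² = 12.
c² = a² - b² = 16 - 12 = 4, so c = 2.
Foci lie on the horizontal axis through the center: (h ± c, k).

(-12, -2) and (-8, -2)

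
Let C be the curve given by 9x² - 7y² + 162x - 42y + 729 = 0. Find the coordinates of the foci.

Group: 9(x² + 18x) -7(y² + 6y) = -729
Complete the square: 9(x + 9)² -7(y + 3)² = -729 + 729 - 63 = -63
Divide through by -63 to get (y + 3)²/9 - (x + 9)²/7 = 1.
Hyperbola, center (-9, -3), transverse axis vertical; a² = 9, b² = 7.
c² = a² + b² = 9 + 7 = 16, so c = 4.
Foci lie on the vertical axis through the center: (h, k ± c).

(-9, -7) and (-9, 1)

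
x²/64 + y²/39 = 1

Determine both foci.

Center (0, 0). The larger denominator 64 sits under the x-term, so the major axis is horizontal; a² = 64, b² = 39.
c² = a² - b² = 64 - 39 = 25, so c = 5.
Foci lie on the horizontal axis through the center: (h ± c, k).

(-5, 0) and (5, 0)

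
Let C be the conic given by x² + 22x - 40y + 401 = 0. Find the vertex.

(-11, 7)

Only x is squared. Complete the square in x: (x + 11)² = 40(y - 7).
Vertex (-11, 7); 4p = 40 so p = 10. Opens up.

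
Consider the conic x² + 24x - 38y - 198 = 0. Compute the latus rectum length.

Only x is squared. Complete the square in x: (x + 12)² = 38(y + 9).
Vertex (-12, -9); 4p = 38 so p = 19/2. Opens up.
Latus rectum length = |4p| = 38.

38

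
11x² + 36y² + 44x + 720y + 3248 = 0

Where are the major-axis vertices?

(-8, -10) and (4, -10)

Group: 11(x² + 4x) + 36(y² + 20y) = -3248
Completing the square gives 11(x + 2)² + 36(y + 10)² = -3248 + 44 + 3600 = 396.
Divide by 396: (x + 2)²/36 + (y + 10)²/11 = 1
Ellipse, center (-2, -10), major axis horizontal; a² = 36, b² = 11.
a = 6. Vertices at (h ± a, k).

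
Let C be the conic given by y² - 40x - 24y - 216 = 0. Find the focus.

(1, 12)

Only y is squared. Complete the square in y: (y - 12)² = 40(x + 9).
Vertex (-9, 12); 4p = 40 so p = 10. Opens right.
Focus is p units from the vertex along the axis: (h + p, k).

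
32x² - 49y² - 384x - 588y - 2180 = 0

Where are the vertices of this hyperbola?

Group the x- and y-terms: 32(x² - 12x) -49(y² + 12y) = 2180
Complete the square: 32(x - 6)² -49(y + 6)² = 2180 + 1152 - 1764 = 1568
Divide through by 1568 to get (x - 6)²/49 - (y + 6)²/32 = 1.
Hyperbola, center (6, -6), transverse axis horizontal; a² = 49, b² = 32.
a = 7. Vertices at (h ± a, k).

(-1, -6) and (13, -6)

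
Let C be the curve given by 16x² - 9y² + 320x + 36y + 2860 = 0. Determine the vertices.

Rearranging, 16(x² + 20x) -9(y² - 4y) = -2860.
Complete the square: 16(x + 10)² -9(y - 2)² = -2860 + 1600 - 36 = -1296
Dividing both sides by -1296: (y - 2)²/144 - (x + 10)²/81 = 1
Hyperbola, center (-10, 2), transverse axis vertical; a² = 144, b² = 81.
a = 12. Vertices at (h, k ± a).

(-10, -10) and (-10, 14)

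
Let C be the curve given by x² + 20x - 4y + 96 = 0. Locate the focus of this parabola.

(-10, 0)

Only x is squared. Complete the square in x: (x + 10)² = 4(y + 1).
Vertex (-10, -1); 4p = 4 so p = 1. Opens up.
Focus is p units from the vertex along the axis: (h, k + p).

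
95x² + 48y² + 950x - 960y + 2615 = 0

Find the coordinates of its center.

Group: 95(x² + 10x) + 48(y² - 20y) = -2615
Complete the square: 95(x + 5)² + 48(y - 10)² = -2615 + 2375 + 4800 = 4560
Dividing both sides by 4560: (x + 5)²/48 + (y - 10)²/95 = 1
Ellipse with center (-5, 10).

(-5, 10)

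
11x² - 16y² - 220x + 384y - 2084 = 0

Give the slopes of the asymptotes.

√11/4 and -√11/4

Rearranging, 11(x² - 20x) -16(y² - 24y) = 2084.
Complete the square: 11(x - 10)² -16(y - 12)² = 2084 + 1100 - 2304 = 880
Divide through by 880 to get (x - 10)²/80 - (y - 12)²/55 = 1.
Hyperbola, center (10, 12), transverse axis horizontal; a² = 80, b² = 55.
For a horizontal hyperbola the asymptotes have slope ±b/a.
Here that is ±√55/4√5 = ±√11/4.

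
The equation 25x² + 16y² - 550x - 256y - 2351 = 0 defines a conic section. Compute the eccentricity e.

Rearranging, 25(x² - 22x) + 16(y² - 16y) = 2351.
Complete the square in x and y: 25(x - 11)² + 16(y - 8)² = 2351 + 3025 + 1024 = 6400
Divide through by 6400 to get (x - 11)²/256 + (y - 8)²/400 = 1.
Ellipse, center (11, 8), major axis vertical; a² = 400, b² = 256.
c² = a² - b² = 144, so c = 12.
e = c/a = 12/20 = 3/5.

e = 3/5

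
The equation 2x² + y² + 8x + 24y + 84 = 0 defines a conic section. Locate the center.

Collect terms: 2(x² + 4x) + (y² + 24y) = -84
Complete the square: 2(x + 2)² + (y + 12)² = -84 + 8 + 144 = 68
Dividing both sides by 68: (x + 2)²/34 + (y + 12)²/68 = 1
Ellipse with center (-2, -12).

(-2, -12)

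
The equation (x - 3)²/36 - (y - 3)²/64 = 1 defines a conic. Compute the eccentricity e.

e = 5/3

Center (3, 3). The positive term is the x-term, so the transverse axis is horizontal; a² = 36, b² = 64.
c² = a² + b² = 100, so c = 10.
e = c/a = 10/6 = 5/3.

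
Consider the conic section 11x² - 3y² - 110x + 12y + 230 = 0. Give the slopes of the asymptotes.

√33/3 and -√33/3

Group: 11(x² - 10x) -3(y² - 4y) = -230
Complete the square: 11(x - 5)² -3(y - 2)² = -230 + 275 - 12 = 33
Dividing both sides by 33: (x - 5)²/3 - (y - 2)²/11 = 1
Hyperbola, center (5, 2), transverse axis horizontal; a² = 3, b² = 11.
For a horizontal hyperbola the asymptotes have slope ±b/a.
Here that is ±√11/√3 = ±√33/3.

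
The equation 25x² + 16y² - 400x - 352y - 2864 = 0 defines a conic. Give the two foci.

Group the x- and y-terms: 25(x² - 16x) + 16(y² - 22y) = 2864
Completing the square gives 25(x - 8)² + 16(y - 11)² = 2864 + 1600 + 1936 = 6400.
Divide by 6400: (x - 8)²/256 + (y - 11)²/400 = 1
Ellipse, center (8, 11), major axis vertical; a² = 400, b² = 256.
c² = a² - b² = 400 - 256 = 144, so c = 12.
Foci lie on the vertical axis through the center: (h, k ± c).

(8, -1) and (8, 23)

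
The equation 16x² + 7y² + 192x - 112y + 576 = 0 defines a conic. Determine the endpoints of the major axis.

(-6, 0) and (-6, 16)

Group: 16(x² + 12x) + 7(y² - 16y) = -576
16(x + 6)² + 7(y - 8)² = -576 + 576 + 448 = 448
Dividing both sides by 448: (x + 6)²/28 + (y - 8)²/64 = 1
Ellipse, center (-6, 8), major axis vertical; a² = 64, b² = 28.
a = 8. Vertices at (h, k ± a).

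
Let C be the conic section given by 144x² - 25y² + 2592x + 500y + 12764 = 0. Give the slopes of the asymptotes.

12/5 and -12/5

Group: 144(x² + 18x) -25(y² - 20y) = -12764
144(x + 9)² -25(y - 10)² = -12764 + 11664 - 2500 = -3600
Dividing both sides by -3600: (y - 10)²/144 - (x + 9)²/25 = 1
Hyperbola, center (-9, 10), transverse axis vertical; a² = 144, b² = 25.
For a vertical hyperbola the asymptotes have slope ±a/b.
Here that is ±12/5.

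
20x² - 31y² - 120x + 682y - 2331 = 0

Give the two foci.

20(x² - 6x) -31(y² - 22y) = 2331
Complete the square in x and y: 20(x - 3)² -31(y - 11)² = 2331 + 180 - 3751 = -1240
Divide by -1240: (y - 11)²/40 - (x - 3)²/62 = 1
Hyperbola, center (3, 11), transverse axis vertical; a² = 40, b² = 62.
c² = a² + b² = 40 + 62 = 102, so c = √102.
Foci lie on the vertical axis through the center: (h, k ± c).

(3, 11 - √102) and (3, 11 + √102)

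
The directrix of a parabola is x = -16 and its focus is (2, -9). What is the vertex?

(-7, -9)

The vertex is the midpoint between the focus and the directrix along the axis of symmetry.
Axis is horizontal (directrix is vertical). Vertex x-coordinate = (2 + (-16))/2 = -7; y-coordinate = -9.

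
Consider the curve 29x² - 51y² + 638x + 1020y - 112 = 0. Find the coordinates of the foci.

Collect terms: 29(x² + 22x) -51(y² - 20y) = 112
29(x + 11)² -51(y - 10)² = 112 + 3509 - 5100 = -1479
Divide through by -1479 to get (y - 10)²/29 - (x + 11)²/51 = 1.
Hyperbola, center (-11, 10), transverse axis vertical; a² = 29, b² = 51.
c² = a² + b² = 29 + 51 = 80, so c = 4√5.
Foci lie on the vertical axis through the center: (h, k ± c).

(-11, 10 - 4√5) and (-11, 10 + 4√5)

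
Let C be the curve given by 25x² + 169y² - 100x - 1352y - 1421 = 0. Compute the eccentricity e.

e = 12/13

25(x² - 4x) + 169(y² - 8y) = 1421
Complete the square in x and y: 25(x - 2)² + 169(y - 4)² = 1421 + 100 + 2704 = 4225
Dividing both sides by 4225: (x - 2)²/169 + (y - 4)²/25 = 1
Ellipse, center (2, 4), major axis horizontal; a² = 169, b² = 25.
c² = a² - b² = 144, so c = 12.
e = c/a = 12/13.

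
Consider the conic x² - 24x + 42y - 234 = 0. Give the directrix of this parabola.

Only x is squared. Complete the square in x: (x - 12)² = -42(y - 9).
Vertex (12, 9); 4p = -42 so p = -21/2. Opens down.
Directrix is the horizontal line y = k − p = 9 − (-21/2) = 39/2.

y = 39/2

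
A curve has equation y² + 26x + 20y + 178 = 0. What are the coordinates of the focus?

(-19/2, -10)

Only y is squared. Complete the square in y: (y + 10)² = -26(x + 3).
Vertex (-3, -10); 4p = -26 so p = -13/2. Opens left.
Focus is p units from the vertex along the axis: (h + p, k).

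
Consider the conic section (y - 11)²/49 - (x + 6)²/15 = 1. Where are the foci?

Center (-6, 11). The positive term is the y-term, so the transverse axis is vertical; a² = 49, b² = 15.
c² = a² + b² = 49 + 15 = 64, so c = 8.
Foci lie on the vertical axis through the center: (h, k ± c).

(-6, 3) and (-6, 19)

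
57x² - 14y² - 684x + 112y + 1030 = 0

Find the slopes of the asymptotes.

Collect terms: 57(x² - 12x) -14(y² - 8y) = -1030
Completing the square gives 57(x - 6)² -14(y - 4)² = -1030 + 2052 - 224 = 798.
Divide through by 798 to get (x - 6)²/14 - (y - 4)²/57 = 1.
Hyperbola, center (6, 4), transverse axis horizontal; a² = 14, b² = 57.
For a horizontal hyperbola the asymptotes have slope ±b/a.
Here that is ±√57/√14 = ±√798/14.

√798/14 and -√798/14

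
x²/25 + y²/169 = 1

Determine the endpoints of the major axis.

(0, -13) and (0, 13)

Center (0, 0). The larger denominator 169 sits under the y-term, so the major axis is vertical; a² = 169, b² = 25.
a = 13. Vertices at (h, k ± a).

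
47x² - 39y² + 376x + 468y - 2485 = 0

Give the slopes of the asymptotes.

√1833/39 and -√1833/39

47(x² + 8x) -39(y² - 12y) = 2485
Complete the square in x and y: 47(x + 4)² -39(y - 6)² = 2485 + 752 - 1404 = 1833
Dividing both sides by 1833: (x + 4)²/39 - (y - 6)²/47 = 1
Hyperbola, center (-4, 6), transverse axis horizontal; a² = 39, b² = 47.
For a horizontal hyperbola the asymptotes have slope ±b/a.
Here that is ±√47/√39 = ±√1833/39.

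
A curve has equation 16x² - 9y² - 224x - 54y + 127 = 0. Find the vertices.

(1, -3) and (13, -3)

Group: 16(x² - 14x) -9(y² + 6y) = -127
Complete the square: 16(x - 7)² -9(y + 3)² = -127 + 784 - 81 = 576
Divide through by 576 to get (x - 7)²/36 - (y + 3)²/64 = 1.
Hyperbola, center (7, -3), transverse axis horizontal; a² = 36, b² = 64.
a = 6. Vertices at (h ± a, k).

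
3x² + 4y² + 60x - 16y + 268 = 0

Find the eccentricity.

3(x² + 20x) + 4(y² - 4y) = -268
Complete the square in x and y: 3(x + 10)² + 4(y - 2)² = -268 + 300 + 16 = 48
Divide through by 48 to get (x + 10)²/16 + (y - 2)²/12 = 1.
Ellipse, center (-10, 2), major axis horizontal; a² = 16, b² = 12.
c² = a² - b² = 4, so c = 2.
e = c/a = 2/4 = 1/2.

e = 1/2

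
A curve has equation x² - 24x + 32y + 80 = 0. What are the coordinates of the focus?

Only x is squared. Complete the square in x: (x - 12)² = -32(y - 2).
Vertex (12, 2); 4p = -32 so p = -8. Opens down.
Focus is p units from the vertex along the axis: (h, k + p).

(12, -6)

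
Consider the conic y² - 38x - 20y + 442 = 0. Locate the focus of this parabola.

Only y is squared. Complete the square in y: (y - 10)² = 38(x - 9).
Vertex (9, 10); 4p = 38 so p = 19/2. Opens right.
Focus is p units from the vertex along the axis: (h + p, k).

(37/2, 10)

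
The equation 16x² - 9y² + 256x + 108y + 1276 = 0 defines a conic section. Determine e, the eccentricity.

e = 5/4

Rearranging, 16(x² + 16x) -9(y² - 12y) = -1276.
Completing the square gives 16(x + 8)² -9(y - 6)² = -1276 + 1024 - 324 = -576.
Divide by -576: (y - 6)²/64 - (x + 8)²/36 = 1
Hyperbola, center (-8, 6), transverse axis vertical; a² = 64, b² = 36.
c² = a² + b² = 100, so c = 10.
e = c/a = 10/8 = 5/4.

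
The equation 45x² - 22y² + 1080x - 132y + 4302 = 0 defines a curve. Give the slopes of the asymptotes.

3√110/22 and -3√110/22

Group: 45(x² + 24x) -22(y² + 6y) = -4302
45(x + 12)² -22(y + 3)² = -4302 + 6480 - 198 = 1980
Divide by 1980: (x + 12)²/44 - (y + 3)²/90 = 1
Hyperbola, center (-12, -3), transverse axis horizontal; a² = 44, b² = 90.
For a horizontal hyperbola the asymptotes have slope ±b/a.
Here that is ±3√10/2√11 = ±3√110/22.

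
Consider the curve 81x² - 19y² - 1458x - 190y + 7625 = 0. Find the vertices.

(9, -14) and (9, 4)

Group the x- and y-terms: 81(x² - 18x) -19(y² + 10y) = -7625
Complete the square: 81(x - 9)² -19(y + 5)² = -7625 + 6561 - 475 = -1539
Dividing both sides by -1539: (y + 5)²/81 - (x - 9)²/19 = 1
Hyperbola, center (9, -5), transverse axis vertical; a² = 81, b² = 19.
a = 9. Vertices at (h, k ± a).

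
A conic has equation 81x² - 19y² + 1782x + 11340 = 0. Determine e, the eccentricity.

e = 10/9

Group the x- and y-terms: 81(x² + 22x) -19y² = -11340
Complete the square: 81(x + 11)² -19y² = -11340 + 9801 + 0 = -1539
Divide by -1539: y²/81 - (x + 11)²/19 = 1
Hyperbola, center (-11, 0), transverse axis vertical; a² = 81, b² = 19.
c² = a² + b² = 100, so c = 10.
e = c/a = 10/9.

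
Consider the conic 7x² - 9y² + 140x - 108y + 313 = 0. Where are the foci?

(-14, -6) and (-6, -6)

Rearranging, 7(x² + 20x) -9(y² + 12y) = -313.
7(x + 10)² -9(y + 6)² = -313 + 700 - 324 = 63
Divide by 63: (x + 10)²/9 - (y + 6)²/7 = 1
Hyperbola, center (-10, -6), transverse axis horizontal; a² = 9, b² = 7.
c² = a² + b² = 9 + 7 = 16, so c = 4.
Foci lie on the horizontal axis through the center: (h ± c, k).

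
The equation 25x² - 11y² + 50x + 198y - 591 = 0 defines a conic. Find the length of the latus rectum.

22/5

Collect terms: 25(x² + 2x) -11(y² - 18y) = 591
Completing the square gives 25(x + 1)² -11(y - 9)² = 591 + 25 - 891 = -275.
Dividing both sides by -275: (y - 9)²/25 - (x + 1)²/11 = 1
Hyperbola, center (-1, 9), transverse axis vertical; a² = 25, b² = 11.
Latus rectum length = 2b²/a = 2·11/5 = 22/5.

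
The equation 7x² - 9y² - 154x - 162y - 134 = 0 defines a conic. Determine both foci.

(3, -9) and (19, -9)

Group the x- and y-terms: 7(x² - 22x) -9(y² + 18y) = 134
Completing the square gives 7(x - 11)² -9(y + 9)² = 134 + 847 - 729 = 252.
Dividing both sides by 252: (x - 11)²/36 - (y + 9)²/28 = 1
Hyperbola, center (11, -9), transverse axis horizontal; a² = 36, b² = 28.
c² = a² + b² = 36 + 28 = 64, so c = 8.
Foci lie on the horizontal axis through the center: (h ± c, k).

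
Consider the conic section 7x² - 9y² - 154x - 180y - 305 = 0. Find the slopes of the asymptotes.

√7/3 and -√7/3

Collect terms: 7(x² - 22x) -9(y² + 20y) = 305
7(x - 11)² -9(y + 10)² = 305 + 847 - 900 = 252
Divide through by 252 to get (x - 11)²/36 - (y + 10)²/28 = 1.
Hyperbola, center (11, -10), transverse axis horizontal; a² = 36, b² = 28.
For a horizontal hyperbola the asymptotes have slope ±b/a.
Here that is ±2√7/6 = ±√7/3.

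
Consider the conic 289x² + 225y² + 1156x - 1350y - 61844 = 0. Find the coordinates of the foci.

Collect terms: 289(x² + 4x) + 225(y² - 6y) = 61844
Complete the square: 289(x + 2)² + 225(y - 3)² = 61844 + 1156 + 2025 = 65025
Dividing both sides by 65025: (x + 2)²/225 + (y - 3)²/289 = 1
Ellipse, center (-2, 3), major axis vertical; a² = 289, b² = 225.
c² = a² - b² = 289 - 225 = 64, so c = 8.
Foci lie on the vertical axis through the center: (h, k ± c).

(-2, -5) and (-2, 11)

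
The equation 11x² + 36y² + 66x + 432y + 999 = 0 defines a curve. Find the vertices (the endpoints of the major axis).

Group: 11(x² + 6x) + 36(y² + 12y) = -999
Completing the square gives 11(x + 3)² + 36(y + 6)² = -999 + 99 + 1296 = 396.
Divide through by 396 to get (x + 3)²/36 + (y + 6)²/11 = 1.
Ellipse, center (-3, -6), major axis horizontal; a² = 36, b² = 11.
a = 6. Vertices at (h ± a, k).

(-9, -6) and (3, -6)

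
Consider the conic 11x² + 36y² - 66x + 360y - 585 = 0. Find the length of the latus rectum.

22/3

Collect terms: 11(x² - 6x) + 36(y² + 10y) = 585
Completing the square gives 11(x - 3)² + 36(y + 5)² = 585 + 99 + 900 = 1584.
Divide by 1584: (x - 3)²/144 + (y + 5)²/44 = 1
Ellipse, center (3, -5), major axis horizontal; a² = 144, b² = 44.
Latus rectum length = 2b²/a = 2·44/12 = 22/3.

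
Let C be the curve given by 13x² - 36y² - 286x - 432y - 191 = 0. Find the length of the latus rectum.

13(x² - 22x) -36(y² + 12y) = 191
Complete the square in x and y: 13(x - 11)² -36(y + 6)² = 191 + 1573 - 1296 = 468
Dividing both sides by 468: (x - 11)²/36 - (y + 6)²/13 = 1
Hyperbola, center (11, -6), transverse axis horizontal; a² = 36, b² = 13.
Latus rectum length = 2b²/a = 2·13/6 = 13/3.

13/3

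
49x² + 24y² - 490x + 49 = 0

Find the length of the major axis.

14

Group: 49(x² - 10x) + 24y² = -49
Complete the square: 49(x - 5)² + 24y² = -49 + 1225 + 0 = 1176
Dividing both sides by 1176: (x - 5)²/24 + y²/49 = 1
Ellipse, center (5, 0), major axis vertical; a² = 49, b² = 24.
a² = 49 so a = 7; the major axis has length 2a = 14.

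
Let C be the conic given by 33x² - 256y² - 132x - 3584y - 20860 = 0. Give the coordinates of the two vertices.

(-14, -7) and (18, -7)

Rearranging, 33(x² - 4x) -256(y² + 14y) = 20860.
33(x - 2)² -256(y + 7)² = 20860 + 132 - 12544 = 8448
Divide through by 8448 to get (x - 2)²/256 - (y + 7)²/33 = 1.
Hyperbola, center (2, -7), transverse axis horizontal; a² = 256, b² = 33.
a = 16. Vertices at (h ± a, k).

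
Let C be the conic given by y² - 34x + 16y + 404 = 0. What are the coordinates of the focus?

Only y is squared. Complete the square in y: (y + 8)² = 34(x - 10).
Vertex (10, -8); 4p = 34 so p = 17/2. Opens right.
Focus is p units from the vertex along the axis: (h + p, k).

(37/2, -8)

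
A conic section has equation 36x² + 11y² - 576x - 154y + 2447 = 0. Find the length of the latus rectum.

11/3

Group: 36(x² - 16x) + 11(y² - 14y) = -2447
Complete the square in x and y: 36(x - 8)² + 11(y - 7)² = -2447 + 2304 + 539 = 396
Divide by 396: (x - 8)²/11 + (y - 7)²/36 = 1
Ellipse, center (8, 7), major axis vertical; a² = 36, b² = 11.
Latus rectum length = 2b²/a = 2·11/6 = 11/3.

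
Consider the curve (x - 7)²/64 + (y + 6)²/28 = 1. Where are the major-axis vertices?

(-1, -6) and (15, -6)

Center (7, -6). The larger denominator 64 sits under the x-term, so the major axis is horizontal; a² = 64, b² = 28.
a = 8. Vertices at (h ± a, k).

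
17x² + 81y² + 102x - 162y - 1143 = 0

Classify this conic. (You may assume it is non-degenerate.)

No xy term. Coefficients of x² and y² are A = 17, C = 81.
A and C have the same sign but A ≠ C ⇒ ellipse.

ellipse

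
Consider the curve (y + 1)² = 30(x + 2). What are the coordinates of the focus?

Vertex (-2, -1); 4p = 30 so p = 15/2. Opens right.
Focus is p units from the vertex along the axis: (h + p, k).

(11/2, -1)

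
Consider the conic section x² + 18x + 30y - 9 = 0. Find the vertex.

(-9, 3)

Only x is squared. Complete the square in x: (x + 9)² = -30(y - 3).
Vertex (-9, 3); 4p = -30 so p = -15/2. Opens down.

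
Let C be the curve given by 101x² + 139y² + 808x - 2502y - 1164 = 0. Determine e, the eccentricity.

e = √5282/139

Group: 101(x² + 8x) + 139(y² - 18y) = 1164
Complete the square in x and y: 101(x + 4)² + 139(y - 9)² = 1164 + 1616 + 11259 = 14039
Divide by 14039: (x + 4)²/139 + (y - 9)²/101 = 1
Ellipse, center (-4, 9), major axis horizontal; a² = 139, b² = 101.
c² = a² - b² = 38, so c = √38.
e = c/a = √38/√139 = √5282/139.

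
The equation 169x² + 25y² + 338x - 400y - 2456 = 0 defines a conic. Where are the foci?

(-1, -4) and (-1, 20)

Group: 169(x² + 2x) + 25(y² - 16y) = 2456
Completing the square gives 169(x + 1)² + 25(y - 8)² = 2456 + 169 + 1600 = 4225.
Divide by 4225: (x + 1)²/25 + (y - 8)²/169 = 1
Ellipse, center (-1, 8), major axis vertical; a² = 169, b² = 25.
c² = a² - b² = 169 - 25 = 144, so c = 12.
Foci lie on the vertical axis through the center: (h, k ± c).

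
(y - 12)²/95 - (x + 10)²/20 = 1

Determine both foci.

Center (-10, 12). The positive term is the y-term, so the transverse axis is vertical; a² = 95, b² = 20.
c² = a² + b² = 95 + 20 = 115, so c = √115.
Foci lie on the vertical axis through the center: (h, k ± c).

(-10, 12 - √115) and (-10, 12 + √115)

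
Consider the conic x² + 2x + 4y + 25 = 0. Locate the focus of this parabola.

(-1, -7)

Only x is squared. Complete the square in x: (x + 1)² = -4(y + 6).
Vertex (-1, -6); 4p = -4 so p = -1. Opens down.
Focus is p units from the vertex along the axis: (h, k + p).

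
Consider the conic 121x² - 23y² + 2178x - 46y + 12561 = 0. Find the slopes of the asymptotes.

11√23/23 and -11√23/23

Rearranging, 121(x² + 18x) -23(y² + 2y) = -12561.
121(x + 9)² -23(y + 1)² = -12561 + 9801 - 23 = -2783
Divide by -2783: (y + 1)²/121 - (x + 9)²/23 = 1
Hyperbola, center (-9, -1), transverse axis vertical; a² = 121, b² = 23.
For a vertical hyperbola the asymptotes have slope ±a/b.
Here that is ±11/√23 = ±11√23/23.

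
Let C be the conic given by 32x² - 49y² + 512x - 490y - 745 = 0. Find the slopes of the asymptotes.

4√2/7 and -4√2/7

Group the x- and y-terms: 32(x² + 16x) -49(y² + 10y) = 745
Complete the square in x and y: 32(x + 8)² -49(y + 5)² = 745 + 2048 - 1225 = 1568
Divide by 1568: (x + 8)²/49 - (y + 5)²/32 = 1
Hyperbola, center (-8, -5), transverse axis horizontal; a² = 49, b² = 32.
For a horizontal hyperbola the asymptotes have slope ±b/a.
Here that is ±4√2/7.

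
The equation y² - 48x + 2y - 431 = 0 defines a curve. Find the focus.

Only y is squared. Complete the square in y: (y + 1)² = 48(x + 9).
Vertex (-9, -1); 4p = 48 so p = 12. Opens right.
Focus is p units from the vertex along the axis: (h + p, k).

(3, -1)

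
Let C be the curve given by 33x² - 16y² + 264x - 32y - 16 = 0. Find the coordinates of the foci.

(-11, -1) and (3, -1)

Group: 33(x² + 8x) -16(y² + 2y) = 16
Completing the square gives 33(x + 4)² -16(y + 1)² = 16 + 528 - 16 = 528.
Dividing both sides by 528: (x + 4)²/16 - (y + 1)²/33 = 1
Hyperbola, center (-4, -1), transverse axis horizontal; a² = 16, b² = 33.
c² = a² + b² = 16 + 33 = 49, so c = 7.
Foci lie on the horizontal axis through the center: (h ± c, k).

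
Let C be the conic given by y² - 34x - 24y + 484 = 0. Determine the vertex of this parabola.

(10, 12)

Only y is squared. Complete the square in y: (y - 12)² = 34(x - 10).
Vertex (10, 12); 4p = 34 so p = 17/2. Opens right.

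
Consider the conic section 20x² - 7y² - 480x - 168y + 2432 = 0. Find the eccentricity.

e = 3√15/10

20(x² - 24x) -7(y² + 24y) = -2432
20(x - 12)² -7(y + 12)² = -2432 + 2880 - 1008 = -560
Dividing both sides by -560: (y + 12)²/80 - (x - 12)²/28 = 1
Hyperbola, center (12, -12), transverse axis vertical; a² = 80, b² = 28.
c² = a² + b² = 108, so c = 6√3.
e = c/a = 6√3/4√5 = 3√15/10.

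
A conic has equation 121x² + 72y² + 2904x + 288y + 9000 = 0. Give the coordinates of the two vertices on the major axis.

(-12, -13) and (-12, 9)

Group the x- and y-terms: 121(x² + 24x) + 72(y² + 4y) = -9000
Complete the square in x and y: 121(x + 12)² + 72(y + 2)² = -9000 + 17424 + 288 = 8712
Divide by 8712: (x + 12)²/72 + (y + 2)²/121 = 1
Ellipse, center (-12, -2), major axis vertical; a² = 121, b² = 72.
a = 11. Vertices at (h, k ± a).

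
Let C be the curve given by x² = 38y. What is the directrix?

y = -19/2

Vertex (0, 0); 4p = 38 so p = 19/2. Opens up.
Directrix is the horizontal line y = k − p = 0 − (19/2) = -19/2.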